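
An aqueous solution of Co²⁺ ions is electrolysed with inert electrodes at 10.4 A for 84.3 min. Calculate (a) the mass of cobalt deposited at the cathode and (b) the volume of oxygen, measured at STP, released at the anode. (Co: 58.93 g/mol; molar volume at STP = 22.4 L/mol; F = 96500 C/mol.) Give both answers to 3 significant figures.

16.1 g Co; 3.05 L O₂

Q = 10.4 × 5058 = 52600 C; n(e⁻) = 52600 / 96500 = 0.5451 mol
Cathode: Co²⁺ + 2e⁻ → Co → n(Co) = 0.5451/2 = 0.2726 mol → 16.1 g
Anode: 2H₂O → O₂ + 4H⁺ + 4e⁻ → n(O₂) = 0.5451/4 = 0.1363 mol → 3.05 L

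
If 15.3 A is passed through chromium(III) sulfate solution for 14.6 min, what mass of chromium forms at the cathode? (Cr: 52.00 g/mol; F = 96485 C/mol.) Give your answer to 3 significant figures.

Charge passed = 15.3 × 876 = 13400 C
Moles of electrons = 13400 / 96485 = 0.1389 mol
Cr³⁺ + 3e⁻ → Cr, so n(Cr) = 0.1389 / 3 = 0.04630 mol
m = 0.04630 × 52.00 = 2.41 g

2.41 g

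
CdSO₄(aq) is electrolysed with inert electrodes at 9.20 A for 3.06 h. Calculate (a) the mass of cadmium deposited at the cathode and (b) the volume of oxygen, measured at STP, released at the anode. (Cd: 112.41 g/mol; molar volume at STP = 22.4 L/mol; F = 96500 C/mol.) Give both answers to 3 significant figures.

Q = 9.20 × 11016 = 1.013×10^5 C; n(e⁻) = 1.013×10^5 / 96500 = 1.050 mol
Cathode: Cd²⁺ + 2e⁻ → Cd → n(Cd) = 1.050/2 = 0.5250 mol → 59.0 g
Anode: 2H₂O → O₂ + 4H⁺ + 4e⁻ → n(O₂) = 1.050/4 = 0.2625 mol → 5.88 L

59.0 g Cd; 5.88 L O₂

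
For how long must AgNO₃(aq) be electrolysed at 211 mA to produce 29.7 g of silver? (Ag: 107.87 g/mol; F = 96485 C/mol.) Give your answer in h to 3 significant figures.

35.0 h

n(Ag) = 29.7 / 107.87 = 0.2753 mol
Ag⁺ + e⁻ → Ag, so n(e⁻) = 0.2753 mol
Q = 0.2753 × 96485 = 26560 C
t = Q / I = 26560 / 0.211 = 1.259×10^5 s = 35.0 h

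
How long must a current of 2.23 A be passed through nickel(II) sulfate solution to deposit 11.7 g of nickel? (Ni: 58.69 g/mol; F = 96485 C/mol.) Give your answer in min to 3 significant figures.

288 min

n(Ni) = 11.7 / 58.69 = 0.1994 mol
Ni²⁺ + 2e⁻ → Ni, so n(e⁻) = 2 × 0.1994 = 0.3988 mol
Q = 0.3988 × 96485 = 38480 C
t = Q / I = 38480 / 2.23 = 17260 s = 288 min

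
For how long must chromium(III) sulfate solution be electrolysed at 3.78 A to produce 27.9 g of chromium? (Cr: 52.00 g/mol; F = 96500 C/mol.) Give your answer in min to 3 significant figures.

n(Cr) = 27.9 / 52.00 = 0.5365 mol
Cr³⁺ + 3e⁻ → Cr, so n(e⁻) = 3 × 0.5365 = 1.610 mol
Q = 1.610 × 96500 = 1.554×10^5 C
t = Q / I = 1.554×10^5 / 3.78 = 41110 s = 685 min

685 min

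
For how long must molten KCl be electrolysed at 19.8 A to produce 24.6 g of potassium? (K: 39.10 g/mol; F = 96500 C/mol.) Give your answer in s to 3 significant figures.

3070 s

n(K) = 24.6 / 39.10 = 0.6292 mol
K⁺ + e⁻ → K, so n(e⁻) = 0.6292 mol
Q = 0.6292 × 96500 = 60720 C
t = Q / I = 60720 / 19.8 = 3067 s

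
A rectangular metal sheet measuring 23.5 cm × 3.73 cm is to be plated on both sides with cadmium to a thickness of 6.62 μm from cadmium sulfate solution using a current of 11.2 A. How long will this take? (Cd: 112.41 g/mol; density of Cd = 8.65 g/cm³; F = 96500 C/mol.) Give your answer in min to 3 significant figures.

Plated area = 2 × 23.5 × 3.73 = 175.3 cm²
Volume = 175.3 × 6.62×10⁻⁴ cm = 0.1160 cm³
m(Cd) = 0.1160 × 8.65 = 1.003 g
n(Cd) = 1.003 / 112.41 = 0.008923 mol; n(e⁻) = 2 × 0.008923 = 0.01785 mol
Q = 0.01785 × 96500 = 1723 C
t = 1723 / 11.2 = 153.8 s = 2.56 min

2.56 min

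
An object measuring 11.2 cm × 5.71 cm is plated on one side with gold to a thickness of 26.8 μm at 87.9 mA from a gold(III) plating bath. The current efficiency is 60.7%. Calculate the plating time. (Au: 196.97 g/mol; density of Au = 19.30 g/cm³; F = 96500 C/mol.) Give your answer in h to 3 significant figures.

25.3 h

Plated area = 11.2 × 5.71 = 63.95 cm²
Volume = 63.95 × 26.8×10⁻⁴ cm = 0.1714 cm³
m(Au) = 0.1714 × 19.30 = 3.308 g
n(Au) = 3.308 / 196.97 = 0.01679 mol; n(e⁻) = 3 × 0.01679 = 0.05037 mol
Q = 0.05037 × 96500 / 0.607 = 8008 C
t = 8008 / 0.0879 = 91100 s = 25.3 h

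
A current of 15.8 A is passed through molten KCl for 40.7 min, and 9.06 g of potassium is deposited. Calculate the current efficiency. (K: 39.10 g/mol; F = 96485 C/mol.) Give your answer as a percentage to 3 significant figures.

Q = 15.8 × 2442 = 38580 C
n(e⁻) = 38580 / 96485 = 0.3999 mol
K⁺ + e⁻ → K, so theoretical n(K) = 0.3999 mol → 15.64 g
Efficiency = 9.06 / 15.64 = 0.5793 = 57.9%

57.9%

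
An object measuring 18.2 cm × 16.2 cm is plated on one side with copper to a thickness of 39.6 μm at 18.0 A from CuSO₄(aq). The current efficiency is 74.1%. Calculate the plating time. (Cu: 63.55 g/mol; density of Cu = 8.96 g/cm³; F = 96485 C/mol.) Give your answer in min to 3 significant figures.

39.7 min

Plated area = 18.2 × 16.2 = 294.8 cm²
Volume = 294.8 × 39.6×10⁻⁴ cm = 1.167 cm³
m(Cu) = 1.167 × 8.96 = 10.46 g
n(Cu) = 10.46 / 63.55 = 0.1646 mol; n(e⁻) = 2 × 0.1646 = 0.3292 mol
Q = 0.3292 × 96485 / 0.741 = 42860 C
t = 42860 / 18.0 = 2381 s = 39.7 min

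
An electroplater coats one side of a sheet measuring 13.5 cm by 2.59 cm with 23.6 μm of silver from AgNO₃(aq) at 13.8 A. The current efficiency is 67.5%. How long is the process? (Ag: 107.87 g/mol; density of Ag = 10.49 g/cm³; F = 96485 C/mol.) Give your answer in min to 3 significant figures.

1.39 min

Plated area = 13.5 × 2.59 = 34.97 cm²
Volume = 34.97 × 23.6×10⁻⁴ cm = 0.08253 cm³
m(Ag) = 0.08253 × 10.49 = 0.8657 g
n(Ag) = 0.8657 / 107.87 = 0.008025 mol; n(e⁻) = 0.008025 mol
Q = 0.008025 × 96485 / 0.675 = 1147 C
t = 1147 / 13.8 = 83.12 s = 1.39 min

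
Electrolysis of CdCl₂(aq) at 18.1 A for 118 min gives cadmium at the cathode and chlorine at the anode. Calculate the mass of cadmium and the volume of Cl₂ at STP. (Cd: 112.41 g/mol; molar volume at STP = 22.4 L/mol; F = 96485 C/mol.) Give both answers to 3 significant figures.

74.6 g Cd; 14.9 L Cl₂

Q = 18.1 × 7080 = 1.281×10^5 C; n(e⁻) = 1.281×10^5 / 96485 = 1.328 mol
Cathode: Cd²⁺ + 2e⁻ → Cd → n(Cd) = 1.328/2 = 0.6640 mol → 74.6 g
Anode: 2Cl⁻ → Cl₂ + 2e⁻ → n(Cl₂) = 1.328/2 = 0.6640 mol → 14.9 L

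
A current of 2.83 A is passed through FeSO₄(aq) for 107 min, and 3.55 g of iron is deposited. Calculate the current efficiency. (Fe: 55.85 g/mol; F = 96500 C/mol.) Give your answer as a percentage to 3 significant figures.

67.5%

Q = 2.83 × 6420 = 18170 C
n(e⁻) = 18170 / 96500 = 0.1883 mol
Fe²⁺ + 2e⁻ → Fe, so theoretical n(Fe) = 0.09415 mol → 5.258 g
Efficiency = 3.55 / 5.258 = 0.6752 = 67.5%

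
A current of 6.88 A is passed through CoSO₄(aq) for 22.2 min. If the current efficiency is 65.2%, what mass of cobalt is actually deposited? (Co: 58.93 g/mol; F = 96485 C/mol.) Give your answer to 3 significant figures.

Q = 6.88 × 1332 = 9164 C
n(e⁻) = 9164 / 96485 = 0.09498 mol
Co²⁺ + 2e⁻ → Co, so theoretical m(Co) = 0.04749 × 58.93 = 2.799 g
Actual mass = 65.2% × 2.799 = 1.82 g

1.82 g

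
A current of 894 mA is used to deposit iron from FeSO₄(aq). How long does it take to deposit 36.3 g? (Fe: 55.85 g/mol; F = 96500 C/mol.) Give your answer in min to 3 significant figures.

n(Fe) = 36.3 / 55.85 = 0.6500 mol
Fe²⁺ + 2e⁻ → Fe, so n(e⁻) = 2 × 0.6500 = 1.300 mol
Q = 1.300 × 96500 = 1.255×10^5 C
t = Q / I = 1.255×10^5 / 0.894 = 1.404×10^5 s = 2340 min

2340 min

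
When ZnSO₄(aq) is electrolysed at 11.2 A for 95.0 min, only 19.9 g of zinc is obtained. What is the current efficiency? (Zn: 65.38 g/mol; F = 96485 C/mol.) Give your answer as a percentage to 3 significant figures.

Q = 11.2 × 5700 = 63840 C
n(e⁻) = 63840 / 96485 = 0.6617 mol
Zn²⁺ + 2e⁻ → Zn, so theoretical n(Zn) = 0.3309 mol → 21.63 g
Efficiency = 19.9 / 21.63 = 0.9200 = 92.0%

92.0%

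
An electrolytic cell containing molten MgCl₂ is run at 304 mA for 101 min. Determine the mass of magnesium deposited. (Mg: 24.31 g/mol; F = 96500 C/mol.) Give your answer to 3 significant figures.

Q = 0.304 A × 6060 s = 1842 C
Moles of electrons = 1842 / 96500 = 0.01909 mol
Mg²⁺ + 2e⁻ → Mg, so n(Mg) = 0.01909 / 2 = 0.009545 mol
m = 0.009545 × 24.31 = 0.232 g

0.232 g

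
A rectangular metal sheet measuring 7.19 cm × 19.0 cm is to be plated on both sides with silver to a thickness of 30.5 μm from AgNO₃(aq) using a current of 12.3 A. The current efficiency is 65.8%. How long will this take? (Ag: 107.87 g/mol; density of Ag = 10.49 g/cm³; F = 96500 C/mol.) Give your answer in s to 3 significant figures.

Plated area = 2 × 7.19 × 19.0 = 273.2 cm²
Volume = 273.2 × 30.5×10⁻⁴ cm = 0.8333 cm³
m(Ag) = 0.8333 × 10.49 = 8.741 g
n(Ag) = 8.741 / 107.87 = 0.08103 mol; n(e⁻) = 0.08103 mol
Q = 0.08103 × 96500 / 0.658 = 11880 C
t = 11880 / 12.3 = 965.9 s

966 s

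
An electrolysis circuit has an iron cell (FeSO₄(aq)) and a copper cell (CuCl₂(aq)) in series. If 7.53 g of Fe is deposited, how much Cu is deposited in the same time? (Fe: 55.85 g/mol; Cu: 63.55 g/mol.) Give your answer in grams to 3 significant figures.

n(Fe) = 7.53 / 55.85 = 0.1348 mol
Fe²⁺ + 2e⁻ → Fe, so n(e⁻) = 2 × 0.1348 = 0.2696 mol
Same current for the same time ⇒ same n(e⁻) = 0.2696 mol in both cells.
Cu²⁺ + 2e⁻ → Cu, so n(Cu) = 0.2696 / 2 = 0.1348 mol
m(Cu) = 0.1348 × 63.55 = 8.57 g

8.57 g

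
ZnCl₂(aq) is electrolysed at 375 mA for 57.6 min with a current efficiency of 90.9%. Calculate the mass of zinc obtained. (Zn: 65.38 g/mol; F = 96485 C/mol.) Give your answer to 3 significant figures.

Q = 0.375 × 3456 = 1296 C
n(e⁻) = 1296 / 96485 = 0.01343 mol
Zn²⁺ + 2e⁻ → Zn, so theoretical m(Zn) = 0.006715 × 65.38 = 0.4390 g
Actual mass = 90.9% × 0.4390 = 0.399 g

0.399 g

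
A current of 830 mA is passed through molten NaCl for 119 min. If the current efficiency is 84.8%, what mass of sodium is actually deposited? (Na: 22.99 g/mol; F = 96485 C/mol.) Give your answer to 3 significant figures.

1.20 g

Q = 0.830 × 7140 = 5926 C
n(e⁻) = 5926 / 96485 = 0.06142 mol
Na⁺ + e⁻ → Na, so theoretical m(Na) = 0.06142 × 22.99 = 1.412 g
Actual mass = 84.8% × 1.412 = 1.20 g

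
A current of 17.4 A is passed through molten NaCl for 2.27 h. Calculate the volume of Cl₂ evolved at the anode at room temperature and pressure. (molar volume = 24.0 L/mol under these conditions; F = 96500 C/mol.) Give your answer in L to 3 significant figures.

Q = It = 17.4 × 8172 = 1.422×10^5 C
n(e⁻) = 1.422×10^5 / 96500 = 1.474 mol
2Cl⁻ → Cl₂ + 2e⁻, so n(Cl₂) = 1.474 / 2 = 0.7370 mol
V = 0.7370 × 24.0 = 17.69 L

17.7 L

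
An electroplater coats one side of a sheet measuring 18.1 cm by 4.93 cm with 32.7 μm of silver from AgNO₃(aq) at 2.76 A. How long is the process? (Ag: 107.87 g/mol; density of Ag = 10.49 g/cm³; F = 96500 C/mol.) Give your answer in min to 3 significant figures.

Plated area = 18.1 × 4.93 = 89.23 cm²
Volume = 89.23 × 32.7×10⁻⁴ cm = 0.2918 cm³
m(Ag) = 0.2918 × 10.49 = 3.061 g
n(Ag) = 3.061 / 107.87 = 0.02838 mol; n(e⁻) = 0.02838 mol
Q = 0.02838 × 96500 = 2739 C
t = 2739 / 2.76 = 992.4 s = 16.5 min

16.5 min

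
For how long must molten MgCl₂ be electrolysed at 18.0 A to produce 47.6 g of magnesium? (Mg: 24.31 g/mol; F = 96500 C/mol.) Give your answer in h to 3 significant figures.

n(Mg) = 47.6 / 24.31 = 1.958 mol
Mg²⁺ + 2e⁻ → Mg, so n(e⁻) = 2 × 1.958 = 3.916 mol
Q = 3.916 × 96500 = 3.779×10^5 C
t = Q / I = 3.779×10^5 / 18.0 = 20990 s = 5.83 h

5.83 h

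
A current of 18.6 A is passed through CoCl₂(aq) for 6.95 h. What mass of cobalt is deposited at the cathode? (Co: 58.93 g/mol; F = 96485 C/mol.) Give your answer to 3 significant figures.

Q = It = 18.6 × 25020 = 4.654×10^5 C
Moles of electrons = 4.654×10^5 / 96485 = 4.824 mol
Co²⁺ + 2e⁻ → Co, so n(Co) = 4.824 / 2 = 2.412 mol
m = 2.412 × 58.93 = 142 g

142 g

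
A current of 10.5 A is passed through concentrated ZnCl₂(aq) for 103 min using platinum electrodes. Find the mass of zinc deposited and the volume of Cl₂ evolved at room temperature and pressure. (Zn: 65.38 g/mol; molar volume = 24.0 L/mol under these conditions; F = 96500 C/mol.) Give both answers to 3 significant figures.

Q = 10.5 × 6180 = 64890 C; n(e⁻) = 64890 / 96500 = 0.6724 mol
Cathode: Zn²⁺ + 2e⁻ → Zn → n(Zn) = 0.6724/2 = 0.3362 mol → 22.0 g
Anode: 2Cl⁻ → Cl₂ + 2e⁻ → n(Cl₂) = 0.6724/2 = 0.3362 mol → 8.07 L

22.0 g Zn; 8.07 L Cl₂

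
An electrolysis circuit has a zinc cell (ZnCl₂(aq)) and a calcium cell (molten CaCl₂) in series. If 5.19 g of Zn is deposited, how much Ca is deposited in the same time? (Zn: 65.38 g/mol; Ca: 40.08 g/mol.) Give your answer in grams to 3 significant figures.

3.18 g

n(Zn) = 5.19 / 65.38 = 0.07938 mol
Zn²⁺ + 2e⁻ → Zn, so n(e⁻) = 2 × 0.07938 = 0.1588 mol
The cells are in series, so the same charge (and hence the same n(e⁻) = 0.1588 mol) passes through both.
Ca²⁺ + 2e⁻ → Ca, so n(Ca) = 0.1588 / 2 = 0.07940 mol
m(Ca) = 0.07940 × 40.08 = 3.18 g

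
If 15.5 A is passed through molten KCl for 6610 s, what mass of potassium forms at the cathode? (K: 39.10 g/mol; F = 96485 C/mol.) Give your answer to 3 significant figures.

41.5 g

Q = It = 15.5 × 6610 = 1.025×10^5 C
Moles of electrons = 1.025×10^5 / 96485 = 1.062 mol
K⁺ + e⁻ → K, so n(K) = 1.062 mol
m = 1.062 × 39.10 = 41.5 g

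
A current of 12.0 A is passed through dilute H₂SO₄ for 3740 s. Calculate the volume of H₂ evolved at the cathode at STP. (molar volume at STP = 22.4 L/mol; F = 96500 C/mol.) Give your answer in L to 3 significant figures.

Q = It = 12.0 × 3740 = 44880 C
n(e⁻) = 44880 / 96500 = 0.4651 mol
2H⁺ + 2e⁻ → H₂, so n(H₂) = 0.4651 / 2 = 0.2326 mol
V = 0.2326 × 22.4 = 5.210 L

5.21 L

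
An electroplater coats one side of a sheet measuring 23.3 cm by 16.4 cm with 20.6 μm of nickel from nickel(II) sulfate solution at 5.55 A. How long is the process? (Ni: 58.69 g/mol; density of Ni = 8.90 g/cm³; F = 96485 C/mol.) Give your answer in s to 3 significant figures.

Plated area = 23.3 × 16.4 = 382.1 cm²
Volume = 382.1 × 20.6×10⁻⁴ cm = 0.7871 cm³
m(Ni) = 0.7871 × 8.90 = 7.005 g
n(Ni) = 7.005 / 58.69 = 0.1194 mol; n(e⁻) = 2 × 0.1194 = 0.2388 mol
Q = 0.2388 × 96485 = 23040 C
t = 23040 / 5.55 = 4151 s

4150 s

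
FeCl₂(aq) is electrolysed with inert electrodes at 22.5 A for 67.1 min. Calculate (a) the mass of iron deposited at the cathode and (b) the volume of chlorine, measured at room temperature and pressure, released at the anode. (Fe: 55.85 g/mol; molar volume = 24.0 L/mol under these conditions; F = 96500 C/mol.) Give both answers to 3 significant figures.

Q = 22.5 × 4026 = 90590 C; n(e⁻) = 90590 / 96500 = 0.9388 mol
Cathode: Fe²⁺ + 2e⁻ → Fe → n(Fe) = 0.9388/2 = 0.4694 mol → 26.2 g
Anode: 2Cl⁻ → Cl₂ + 2e⁻ → n(Cl₂) = 0.9388/2 = 0.4694 mol → 11.3 L

26.2 g Fe; 11.3 L Cl₂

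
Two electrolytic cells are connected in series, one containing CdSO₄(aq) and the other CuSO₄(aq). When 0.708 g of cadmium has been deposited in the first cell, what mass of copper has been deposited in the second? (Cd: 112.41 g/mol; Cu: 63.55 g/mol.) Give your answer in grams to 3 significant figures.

0.400 g

n(Cd) = 0.708 / 112.41 = 0.006298 mol
Cd²⁺ + 2e⁻ → Cd, so n(e⁻) = 2 × 0.006298 = 0.01260 mol
Same current for the same time ⇒ same n(e⁻) = 0.01260 mol in both cells.
Cu²⁺ + 2e⁻ → Cu, so n(Cu) = 0.01260 / 2 = 0.006300 mol
m(Cu) = 0.006300 × 63.55 = 0.400 g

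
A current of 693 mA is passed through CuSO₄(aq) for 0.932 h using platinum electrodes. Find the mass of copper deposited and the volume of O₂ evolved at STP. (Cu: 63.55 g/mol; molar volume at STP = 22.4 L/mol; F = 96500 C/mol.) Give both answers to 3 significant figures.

0.766 g Cu; 0.135 L O₂

Q = 0.693 × 3355.2 = 2325 C; n(e⁻) = 2325 / 96500 = 0.02409 mol
Cathode: Cu²⁺ + 2e⁻ → Cu → n(Cu) = 0.02409/2 = 0.01205 mol → 0.766 g
Anode: 2H₂O → O₂ + 4H⁺ + 4e⁻ → n(O₂) = 0.02409/4 = 0.006023 mol → 0.135 L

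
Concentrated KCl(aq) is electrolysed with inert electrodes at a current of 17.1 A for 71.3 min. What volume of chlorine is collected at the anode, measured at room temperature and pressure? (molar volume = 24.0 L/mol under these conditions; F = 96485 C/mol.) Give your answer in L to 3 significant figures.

9.10 L

Charge passed = 17.1 × 4278 = 73150 C
n(e⁻) = Q/F = 73150/96485 = 0.7581 mol
2Cl⁻ → Cl₂ + 2e⁻, so n(Cl₂) = 0.7581 / 2 = 0.3791 mol
V = 0.3791 × 24.0 = 9.098 L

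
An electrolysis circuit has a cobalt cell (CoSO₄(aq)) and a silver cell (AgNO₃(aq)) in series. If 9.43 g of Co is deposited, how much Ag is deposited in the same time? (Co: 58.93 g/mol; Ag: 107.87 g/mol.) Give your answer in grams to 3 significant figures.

34.5 g

n(Co) = 9.43 / 58.93 = 0.1600 mol
Co²⁺ + 2e⁻ → Co, so n(e⁻) = 2 × 0.1600 = 0.3200 mol
The cells are in series, so the same charge (and hence the same n(e⁻) = 0.3200 mol) passes through both.
Ag⁺ + e⁻ → Ag, so n(Ag) = 0.3200 mol
m(Ag) = 0.3200 × 107.87 = 34.5 g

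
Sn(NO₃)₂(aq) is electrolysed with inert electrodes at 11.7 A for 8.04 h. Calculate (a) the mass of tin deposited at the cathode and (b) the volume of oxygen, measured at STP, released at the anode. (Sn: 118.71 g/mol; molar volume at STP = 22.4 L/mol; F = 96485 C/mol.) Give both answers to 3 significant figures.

Q = 11.7 × 28944 = 3.386×10^5 C; n(e⁻) = 3.386×10^5 / 96485 = 3.509 mol
Cathode: Sn²⁺ + 2e⁻ → Sn → n(Sn) = 3.509/2 = 1.755 mol → 208 g
Anode: 2H₂O → O₂ + 4H⁺ + 4e⁻ → n(O₂) = 3.509/4 = 0.8773 mol → 19.7 L

208 g Sn; 19.7 L O₂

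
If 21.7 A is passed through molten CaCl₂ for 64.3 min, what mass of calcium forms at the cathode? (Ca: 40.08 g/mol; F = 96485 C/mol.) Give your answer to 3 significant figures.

Q = It = 21.7 × 3858 = 83720 C
n(e⁻) = Q/F = 83720/96485 = 0.8677 mol
Ca²⁺ + 2e⁻ → Ca, so n(Ca) = 0.8677 / 2 = 0.4339 mol
m = 0.4339 × 40.08 = 17.4 g

17.4 g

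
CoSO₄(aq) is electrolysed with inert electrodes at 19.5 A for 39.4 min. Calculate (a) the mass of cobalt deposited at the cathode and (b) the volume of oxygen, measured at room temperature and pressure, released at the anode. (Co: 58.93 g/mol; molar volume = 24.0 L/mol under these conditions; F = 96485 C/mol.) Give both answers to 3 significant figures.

14.1 g Co; 2.87 L O₂

Q = 19.5 × 2364 = 46100 C; n(e⁻) = 46100 / 96485 = 0.4778 mol
Cathode: Co²⁺ + 2e⁻ → Co → n(Co) = 0.4778/2 = 0.2389 mol → 14.1 g
Anode: 2H₂O → O₂ + 4H⁺ + 4e⁻ → n(O₂) = 0.4778/4 = 0.1195 mol → 2.87 L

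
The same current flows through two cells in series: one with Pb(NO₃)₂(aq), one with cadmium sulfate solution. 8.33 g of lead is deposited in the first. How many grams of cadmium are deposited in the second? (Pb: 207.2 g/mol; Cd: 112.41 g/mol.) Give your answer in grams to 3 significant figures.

4.52 g

n(Pb) = 8.33 / 207.2 = 0.04020 mol
Pb²⁺ + 2e⁻ → Pb, so n(e⁻) = 2 × 0.04020 = 0.08040 mol
The cells are in series, so the same charge (and hence the same n(e⁻) = 0.08040 mol) passes through both.
Cd²⁺ + 2e⁻ → Cd, so n(Cd) = 0.08040 / 2 = 0.04020 mol
m(Cd) = 0.04020 × 112.41 = 4.52 g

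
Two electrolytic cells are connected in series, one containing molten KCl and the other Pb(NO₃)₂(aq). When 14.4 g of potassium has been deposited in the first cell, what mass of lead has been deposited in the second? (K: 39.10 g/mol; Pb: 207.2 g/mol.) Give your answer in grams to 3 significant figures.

n(K) = 14.4 / 39.10 = 0.3683 mol
K⁺ + e⁻ → K, so n(e⁻) = 0.3683 mol
The cells are in series, so the same charge (and hence the same n(e⁻) = 0.3683 mol) passes through both.
Pb²⁺ + 2e⁻ → Pb, so n(Pb) = 0.3683 / 2 = 0.1842 mol
m(Pb) = 0.1842 × 207.2 = 38.2 g

38.2 g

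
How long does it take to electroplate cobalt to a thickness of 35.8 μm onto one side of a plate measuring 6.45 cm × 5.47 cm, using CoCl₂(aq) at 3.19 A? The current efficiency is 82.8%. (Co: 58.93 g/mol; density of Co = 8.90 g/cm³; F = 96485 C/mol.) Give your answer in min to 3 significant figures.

Plated area = 6.45 × 5.47 = 35.28 cm²
Volume = 35.28 × 35.8×10⁻⁴ cm = 0.1263 cm³
m(Co) = 0.1263 × 8.90 = 1.124 g
n(Co) = 1.124 / 58.93 = 0.01907 mol; n(e⁻) = 2 × 0.01907 = 0.03814 mol
Q = 0.03814 × 96485 / 0.828 = 4444 C
t = 4444 / 3.19 = 1393 s = 23.2 min

23.2 min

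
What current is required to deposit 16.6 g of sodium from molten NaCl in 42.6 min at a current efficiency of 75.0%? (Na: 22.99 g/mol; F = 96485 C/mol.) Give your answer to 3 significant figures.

36.3 A

n(Na) = 16.6 / 22.99 = 0.7221 mol
Na⁺ + e⁻ → Na, so n(e⁻) = 0.7221 mol
Q = 0.7221 × 96485 / 0.750 = 92900 C
I = Q / t = 92900 / 2556 s = 36.3 A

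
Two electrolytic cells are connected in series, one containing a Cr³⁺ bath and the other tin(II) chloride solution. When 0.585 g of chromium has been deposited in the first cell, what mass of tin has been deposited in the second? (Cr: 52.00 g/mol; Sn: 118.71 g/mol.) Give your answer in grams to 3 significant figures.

n(Cr) = 0.585 / 52.00 = 0.01125 mol
Cr³⁺ + 3e⁻ → Cr, so n(e⁻) = 3 × 0.01125 = 0.03375 mol
Same current for the same time ⇒ same n(e⁻) = 0.03375 mol in both cells.
Sn²⁺ + 2e⁻ → Sn, so n(Sn) = 0.03375 / 2 = 0.01688 mol
m(Sn) = 0.01688 × 118.71 = 2.00 g

2.00 g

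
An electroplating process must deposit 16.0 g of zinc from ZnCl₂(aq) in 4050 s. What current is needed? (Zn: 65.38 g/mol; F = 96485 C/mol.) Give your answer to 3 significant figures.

n(Zn) = 16.0 / 65.38 = 0.2447 mol
Zn²⁺ + 2e⁻ → Zn, so n(e⁻) = 2 × 0.2447 = 0.4894 mol
Q = 0.4894 × 96485 = 47220 C
I = Q / t = 47220 / 4050 s = 11.7 A

11.7 A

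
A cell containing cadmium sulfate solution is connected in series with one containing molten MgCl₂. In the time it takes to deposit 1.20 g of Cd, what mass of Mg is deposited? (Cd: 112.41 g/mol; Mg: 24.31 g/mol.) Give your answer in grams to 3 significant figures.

n(Cd) = 1.20 / 112.41 = 0.01068 mol
Cd²⁺ + 2e⁻ → Cd, so n(e⁻) = 2 × 0.01068 = 0.02136 mol
Since the cells are in series, n(e⁻) in the Mg cell is also 0.02136 mol.
Mg²⁺ + 2e⁻ → Mg, so n(Mg) = 0.02136 / 2 = 0.01068 mol
m(Mg) = 0.01068 × 24.31 = 0.260 g

0.260 g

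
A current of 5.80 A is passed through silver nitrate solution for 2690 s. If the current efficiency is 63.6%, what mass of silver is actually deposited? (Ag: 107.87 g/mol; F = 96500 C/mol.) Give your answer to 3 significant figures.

Q = 5.80 × 2690 = 15600 C
n(e⁻) = 15600 / 96500 = 0.1617 mol
Ag⁺ + e⁻ → Ag, so theoretical m(Ag) = 0.1617 × 107.87 = 17.44 g
Actual mass = 63.6% × 17.44 = 11.1 g

11.1 g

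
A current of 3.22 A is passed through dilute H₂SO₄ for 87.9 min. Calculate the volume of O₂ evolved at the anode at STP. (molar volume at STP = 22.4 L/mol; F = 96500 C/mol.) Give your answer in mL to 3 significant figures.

986 mL

Charge passed = 3.22 × 5274 = 16980 C
n(e⁻) = Q/F = 16980/96500 = 0.1760 mol
2H₂O → O₂ + 4H⁺ + 4e⁻, so n(O₂) = 0.1760 / 4 = 0.04400 mol
V = 0.04400 × 22.4 = 0.9856 L
= 986 mL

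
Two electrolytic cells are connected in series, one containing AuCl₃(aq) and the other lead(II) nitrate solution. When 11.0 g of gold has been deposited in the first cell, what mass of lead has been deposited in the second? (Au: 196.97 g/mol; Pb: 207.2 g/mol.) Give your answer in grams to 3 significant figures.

17.4 g

n(Au) = 11.0 / 196.97 = 0.05585 mol
Au³⁺ + 3e⁻ → Au, so n(e⁻) = 3 × 0.05585 = 0.1676 mol
Same current for the same time ⇒ same n(e⁻) = 0.1676 mol in both cells.
Pb²⁺ + 2e⁻ → Pb, so n(Pb) = 0.1676 / 2 = 0.08380 mol
m(Pb) = 0.08380 × 207.2 = 17.4 g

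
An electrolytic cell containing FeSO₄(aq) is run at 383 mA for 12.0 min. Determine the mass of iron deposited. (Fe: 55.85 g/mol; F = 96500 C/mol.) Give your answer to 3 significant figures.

Charge passed = 0.383 × 720 = 275.8 C
n(e⁻) = Q/F = 275.8/96500 = 0.002858 mol
Fe²⁺ + 2e⁻ → Fe, so n(Fe) = 0.002858 / 2 = 0.001429 mol
m = 0.001429 × 55.85 = 0.0798 g

0.0798 g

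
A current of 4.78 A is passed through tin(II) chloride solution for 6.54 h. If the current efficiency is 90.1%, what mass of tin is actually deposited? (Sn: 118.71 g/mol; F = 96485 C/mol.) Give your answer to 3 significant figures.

Q = 4.78 × 23544 = 1.125×10^5 C
n(e⁻) = 1.125×10^5 / 96485 = 1.166 mol
Sn²⁺ + 2e⁻ → Sn, so theoretical m(Sn) = 0.5830 × 118.71 = 69.21 g
Actual mass = 90.1% × 69.21 = 62.4 g

62.4 g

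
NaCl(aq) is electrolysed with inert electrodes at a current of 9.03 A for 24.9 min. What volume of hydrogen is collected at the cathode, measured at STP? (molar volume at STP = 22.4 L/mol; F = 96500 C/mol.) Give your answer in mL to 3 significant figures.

1570 mL

Q = It = 9.03 × 1494 = 13490 C
n(e⁻) = Q/F = 13490/96500 = 0.1398 mol
2H⁺ + 2e⁻ → H₂, so n(H₂) = 0.1398 / 2 = 0.06990 mol
V = 0.06990 × 22.4 = 1.566 L
= 1570 mL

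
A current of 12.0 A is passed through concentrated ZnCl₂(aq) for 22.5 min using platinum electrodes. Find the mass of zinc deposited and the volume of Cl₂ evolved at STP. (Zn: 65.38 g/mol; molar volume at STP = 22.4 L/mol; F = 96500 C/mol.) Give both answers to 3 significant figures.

5.49 g Zn; 1.88 L Cl₂

Q = 12.0 × 1350 = 16200 C; n(e⁻) = 16200 / 96500 = 0.1679 mol
Cathode: Zn²⁺ + 2e⁻ → Zn → n(Zn) = 0.1679/2 = 0.08395 mol → 5.49 g
Anode: 2Cl⁻ → Cl₂ + 2e⁻ → n(Cl₂) = 0.1679/2 = 0.08395 mol → 1.88 L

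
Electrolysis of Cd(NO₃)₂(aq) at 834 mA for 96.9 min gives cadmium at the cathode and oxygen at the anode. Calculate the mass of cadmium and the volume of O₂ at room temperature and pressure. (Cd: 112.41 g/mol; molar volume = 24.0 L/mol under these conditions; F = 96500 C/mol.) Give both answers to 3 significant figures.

2.82 g Cd; 0.301 L O₂

Q = 0.834 × 5814 = 4849 C; n(e⁻) = 4849 / 96500 = 0.05025 mol
Cathode: Cd²⁺ + 2e⁻ → Cd → n(Cd) = 0.05025/2 = 0.02513 mol → 2.82 g
Anode: 2H₂O → O₂ + 4H⁺ + 4e⁻ → n(O₂) = 0.05025/4 = 0.01256 mol → 0.301 L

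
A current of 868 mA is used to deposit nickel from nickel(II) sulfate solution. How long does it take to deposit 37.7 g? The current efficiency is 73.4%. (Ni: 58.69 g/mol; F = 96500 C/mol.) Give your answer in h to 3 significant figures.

54.1 h

n(Ni) = 37.7 / 58.69 = 0.6424 mol
Ni²⁺ + 2e⁻ → Ni, so n(e⁻) = 2 × 0.6424 = 1.285 mol
Q = 1.285 × 96500 / 0.734 = 1.689×10^5 C
t = Q / I = 1.689×10^5 / 0.868 = 1.946×10^5 s = 54.1 h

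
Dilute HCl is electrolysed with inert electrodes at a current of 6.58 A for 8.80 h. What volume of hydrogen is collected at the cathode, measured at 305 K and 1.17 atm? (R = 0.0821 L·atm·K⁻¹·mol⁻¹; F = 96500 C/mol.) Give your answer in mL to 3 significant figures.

Charge passed = 6.58 × 31680 = 2.085×10^5 C
n(e⁻) = 2.085×10^5 / 96500 = 2.161 mol
2H⁺ + 2e⁻ → H₂, so n(H₂) = 2.161 / 2 = 1.081 mol
V = nRT/P = 1.081 × 0.0821 × 305 / 1.17 = 23.14 L
= 23100 mL

23100 mL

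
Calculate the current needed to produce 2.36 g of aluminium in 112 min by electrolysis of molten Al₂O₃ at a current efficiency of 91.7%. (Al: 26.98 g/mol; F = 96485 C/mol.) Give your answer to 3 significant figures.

n(Al) = 2.36 / 26.98 = 0.08747 mol
Al³⁺ + 3e⁻ → Al, so n(e⁻) = 3 × 0.08747 = 0.2624 mol
Q = 0.2624 × 96485 / 0.917 = 27610 C
I = Q / t = 27610 / 6720 s = 4.11 A

4.11 A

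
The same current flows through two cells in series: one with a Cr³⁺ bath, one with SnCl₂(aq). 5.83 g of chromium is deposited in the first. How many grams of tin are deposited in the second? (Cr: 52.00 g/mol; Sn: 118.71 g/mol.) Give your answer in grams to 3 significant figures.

20.0 g

n(Cr) = 5.83 / 52.00 = 0.1121 mol
Cr³⁺ + 3e⁻ → Cr, so n(e⁻) = 3 × 0.1121 = 0.3363 mol
Since the cells are in series, n(e⁻) in the Sn cell is also 0.3363 mol.
Sn²⁺ + 2e⁻ → Sn, so n(Sn) = 0.3363 / 2 = 0.1682 mol
m(Sn) = 0.1682 × 118.71 = 20.0 g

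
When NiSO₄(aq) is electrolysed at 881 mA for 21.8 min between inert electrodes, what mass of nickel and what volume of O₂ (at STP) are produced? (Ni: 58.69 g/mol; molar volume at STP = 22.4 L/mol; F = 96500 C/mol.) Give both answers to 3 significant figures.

Q = 0.881 × 1308 = 1152 C; n(e⁻) = 1152 / 96500 = 0.01194 mol
Cathode: Ni²⁺ + 2e⁻ → Ni → n(Ni) = 0.01194/2 = 0.005970 mol → 0.350 g
Anode: 2H₂O → O₂ + 4H⁺ + 4e⁻ → n(O₂) = 0.01194/4 = 0.002985 mol → 0.0669 L

0.350 g Ni; 0.0669 L O₂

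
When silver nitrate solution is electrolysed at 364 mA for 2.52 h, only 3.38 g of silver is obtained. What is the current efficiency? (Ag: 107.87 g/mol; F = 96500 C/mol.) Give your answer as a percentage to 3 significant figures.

91.6%

Q = 0.364 × 9072 = 3302 C
n(e⁻) = 3302 / 96500 = 0.03422 mol
Ag⁺ + e⁻ → Ag, so theoretical n(Ag) = 0.03422 mol → 3.691 g
Efficiency = 3.38 / 3.691 = 0.9157 = 91.6%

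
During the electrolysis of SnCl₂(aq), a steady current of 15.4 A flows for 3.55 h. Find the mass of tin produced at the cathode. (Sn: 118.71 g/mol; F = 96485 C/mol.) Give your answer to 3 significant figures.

121 g

Charge passed = 15.4 × 12780 = 1.968×10^5 C
n(e⁻) = Q/F = 1.968×10^5/96485 = 2.040 mol
Sn²⁺ + 2e⁻ → Sn, so n(Sn) = 2.040 / 2 = 1.020 mol
m = 1.020 × 118.71 = 121 g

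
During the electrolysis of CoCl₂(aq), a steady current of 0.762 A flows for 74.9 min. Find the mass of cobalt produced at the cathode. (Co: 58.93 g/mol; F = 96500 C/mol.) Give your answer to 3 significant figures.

1.05 g

Charge passed = 0.762 × 4494 = 3424 C
n(e⁻) = 3424 / 96500 = 0.03548 mol
Co²⁺ + 2e⁻ → Co, so n(Co) = 0.03548 / 2 = 0.01774 mol
m = 0.01774 × 58.93 = 1.05 g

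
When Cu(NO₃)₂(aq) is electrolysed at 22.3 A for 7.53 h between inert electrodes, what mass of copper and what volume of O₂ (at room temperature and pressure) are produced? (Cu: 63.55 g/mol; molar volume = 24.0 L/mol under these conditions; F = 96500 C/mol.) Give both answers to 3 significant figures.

Q = 22.3 × 27108 = 6.045×10^5 C; n(e⁻) = 6.045×10^5 / 96500 = 6.264 mol
Cathode: Cu²⁺ + 2e⁻ → Cu → n(Cu) = 6.264/2 = 3.132 mol → 199 g
Anode: 2H₂O → O₂ + 4H⁺ + 4e⁻ → n(O₂) = 6.264/4 = 1.566 mol → 37.6 L

199 g Cu; 37.6 L O₂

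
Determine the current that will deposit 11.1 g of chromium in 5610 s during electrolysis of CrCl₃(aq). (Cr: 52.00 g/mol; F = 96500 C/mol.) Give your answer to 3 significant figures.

11.0 A

n(Cr) = 11.1 / 52.00 = 0.2135 mol
Cr³⁺ + 3e⁻ → Cr, so n(e⁻) = 3 × 0.2135 = 0.6405 mol
Q = 0.6405 × 96500 = 61810 C
I = Q / t = 61810 / 5610 s = 11.0 A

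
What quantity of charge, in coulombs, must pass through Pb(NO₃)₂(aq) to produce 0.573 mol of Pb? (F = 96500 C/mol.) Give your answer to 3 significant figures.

Pb²⁺ + 2e⁻ → Pb, so n(e⁻) = 2 × 0.573 = 1.146 mol
Q = 1.146 × 96500 = 1.106×10^5 C

1.11×10^5 C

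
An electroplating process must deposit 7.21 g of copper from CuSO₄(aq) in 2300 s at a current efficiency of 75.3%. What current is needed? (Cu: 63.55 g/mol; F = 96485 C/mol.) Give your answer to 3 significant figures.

12.6 A

n(Cu) = 7.21 / 63.55 = 0.1135 mol
Cu²⁺ + 2e⁻ → Cu, so n(e⁻) = 2 × 0.1135 = 0.2270 mol
Q = 0.2270 × 96485 / 0.753 = 29090 C
I = Q / t = 29090 / 2300 s = 12.6 A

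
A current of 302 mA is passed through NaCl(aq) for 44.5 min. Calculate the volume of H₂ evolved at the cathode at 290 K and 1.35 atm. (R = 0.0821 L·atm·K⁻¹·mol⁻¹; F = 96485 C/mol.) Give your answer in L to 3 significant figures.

Q = It = 0.302 × 2670 = 806.3 C
n(e⁻) = 806.3 / 96485 = 0.008357 mol
2H⁺ + 2e⁻ → H₂, so n(H₂) = 0.008357 / 2 = 0.004179 mol
V = nRT/P = 0.004179 × 0.0821 × 290 / 1.35 = 0.07370 L

0.0737 L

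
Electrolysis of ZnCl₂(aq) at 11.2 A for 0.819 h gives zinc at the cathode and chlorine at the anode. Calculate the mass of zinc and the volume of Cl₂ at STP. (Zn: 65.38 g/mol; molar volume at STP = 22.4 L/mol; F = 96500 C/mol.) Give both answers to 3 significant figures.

11.2 g Zn; 3.83 L Cl₂

Q = 11.2 × 2948.4 = 33020 C; n(e⁻) = 33020 / 96500 = 0.3422 mol
Cathode: Zn²⁺ + 2e⁻ → Zn → n(Zn) = 0.3422/2 = 0.1711 mol → 11.2 g
Anode: 2Cl⁻ → Cl₂ + 2e⁻ → n(Cl₂) = 0.3422/2 = 0.1711 mol → 3.83 L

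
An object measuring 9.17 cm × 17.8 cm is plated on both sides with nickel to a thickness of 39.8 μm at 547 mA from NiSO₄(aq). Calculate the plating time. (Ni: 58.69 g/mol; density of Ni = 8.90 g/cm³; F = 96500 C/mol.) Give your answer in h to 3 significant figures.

19.3 h

Plated area = 2 × 9.17 × 17.8 = 326.5 cm²
Volume = 326.5 × 39.8×10⁻⁴ cm = 1.299 cm³
m(Ni) = 1.299 × 8.90 = 11.56 g
n(Ni) = 11.56 / 58.69 = 0.1970 mol; n(e⁻) = 2 × 0.1970 = 0.3940 mol
Q = 0.3940 × 96500 = 38020 C
t = 38020 / 0.547 = 69510 s = 19.3 h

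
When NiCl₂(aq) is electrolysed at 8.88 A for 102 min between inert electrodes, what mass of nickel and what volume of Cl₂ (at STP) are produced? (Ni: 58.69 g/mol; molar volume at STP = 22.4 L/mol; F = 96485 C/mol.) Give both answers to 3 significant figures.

Q = 8.88 × 6120 = 54350 C; n(e⁻) = 54350 / 96485 = 0.5633 mol
Cathode: Ni²⁺ + 2e⁻ → Ni → n(Ni) = 0.5633/2 = 0.2817 mol → 16.5 g
Anode: 2Cl⁻ → Cl₂ + 2e⁻ → n(Cl₂) = 0.5633/2 = 0.2817 mol → 6.31 L

16.5 g Ni; 6.31 L Cl₂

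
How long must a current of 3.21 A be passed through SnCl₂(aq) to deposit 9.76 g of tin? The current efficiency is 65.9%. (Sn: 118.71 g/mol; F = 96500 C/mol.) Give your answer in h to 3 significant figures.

n(Sn) = 9.76 / 118.71 = 0.08222 mol
Sn²⁺ + 2e⁻ → Sn, so n(e⁻) = 2 × 0.08222 = 0.1644 mol
Q = 0.1644 × 96500 / 0.659 = 24070 C
t = Q / I = 24070 / 3.21 = 7498 s = 2.08 h

2.08 h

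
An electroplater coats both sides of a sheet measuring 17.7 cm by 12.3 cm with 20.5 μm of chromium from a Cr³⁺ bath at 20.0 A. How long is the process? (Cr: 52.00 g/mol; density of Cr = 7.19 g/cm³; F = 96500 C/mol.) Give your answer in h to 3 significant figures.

Plated area = 2 × 17.7 × 12.3 = 435.4 cm²
Volume = 435.4 × 20.5×10⁻⁴ cm = 0.8926 cm³
m(Cr) = 0.8926 × 7.19 = 6.418 g
n(Cr) = 6.418 / 52.00 = 0.1234 mol; n(e⁻) = 3 × 0.1234 = 0.3702 mol
Q = 0.3702 × 96500 = 35720 C
t = 35720 / 20.0 = 1786 s = 0.496 h

0.496 h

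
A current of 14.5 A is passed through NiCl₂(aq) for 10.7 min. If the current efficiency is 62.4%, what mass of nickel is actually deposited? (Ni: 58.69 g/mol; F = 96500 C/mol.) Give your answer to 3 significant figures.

Q = 14.5 × 642 = 9309 C
n(e⁻) = 9309 / 96500 = 0.09647 mol
Ni²⁺ + 2e⁻ → Ni, so theoretical m(Ni) = 0.04824 × 58.69 = 2.831 g
Actual mass = 62.4% × 2.831 = 1.77 g

1.77 g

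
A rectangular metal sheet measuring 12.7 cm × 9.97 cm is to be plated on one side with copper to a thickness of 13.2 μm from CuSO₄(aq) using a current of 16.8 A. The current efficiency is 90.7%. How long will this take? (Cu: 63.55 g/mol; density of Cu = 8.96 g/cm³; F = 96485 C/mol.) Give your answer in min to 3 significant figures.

Plated area = 12.7 × 9.97 = 126.6 cm²
Volume = 126.6 × 13.2×10⁻⁴ cm = 0.1671 cm³
m(Cu) = 0.1671 × 8.96 = 1.497 g
n(Cu) = 1.497 / 63.55 = 0.02356 mol; n(e⁻) = 2 × 0.02356 = 0.04712 mol
Q = 0.04712 × 96485 / 0.907 = 5013 C
t = 5013 / 16.8 = 298.4 s = 4.97 min

4.97 min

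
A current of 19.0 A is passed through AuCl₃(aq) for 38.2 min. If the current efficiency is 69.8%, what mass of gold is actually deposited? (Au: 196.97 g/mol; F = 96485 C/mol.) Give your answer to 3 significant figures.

Q = 19.0 × 2292 = 43550 C
n(e⁻) = 43550 / 96485 = 0.4514 mol
Au³⁺ + 3e⁻ → Au, so theoretical m(Au) = 0.1505 × 196.97 = 29.64 g
Actual mass = 69.8% × 29.64 = 20.7 g

20.7 g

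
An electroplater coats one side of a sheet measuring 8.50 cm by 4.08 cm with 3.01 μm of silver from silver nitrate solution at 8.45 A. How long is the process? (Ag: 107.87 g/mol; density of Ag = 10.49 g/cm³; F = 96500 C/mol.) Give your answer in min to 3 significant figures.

0.193 min

Plated area = 8.50 × 4.08 = 34.68 cm²
Volume = 34.68 × 3.01×10⁻⁴ cm = 0.01044 cm³
m(Ag) = 0.01044 × 10.49 = 0.1095 g
n(Ag) = 0.1095 / 107.87 = 0.001015 mol; n(e⁻) = 0.001015 mol
Q = 0.001015 × 96500 = 97.95 C
t = 97.95 / 8.45 = 11.59 s = 0.193 min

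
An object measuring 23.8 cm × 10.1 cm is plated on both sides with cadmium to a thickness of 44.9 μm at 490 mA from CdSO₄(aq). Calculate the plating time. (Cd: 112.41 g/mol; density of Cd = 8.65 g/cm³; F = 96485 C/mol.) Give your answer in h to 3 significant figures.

Plated area = 2 × 23.8 × 10.1 = 480.8 cm²
Volume = 480.8 × 44.9×10⁻⁴ cm = 2.159 cm³
m(Cd) = 2.159 × 8.65 = 18.68 g
n(Cd) = 18.68 / 112.41 = 0.1662 mol; n(e⁻) = 2 × 0.1662 = 0.3324 mol
Q = 0.3324 × 96485 = 32070 C
t = 32070 / 0.490 = 65450 s = 18.2 h

18.2 h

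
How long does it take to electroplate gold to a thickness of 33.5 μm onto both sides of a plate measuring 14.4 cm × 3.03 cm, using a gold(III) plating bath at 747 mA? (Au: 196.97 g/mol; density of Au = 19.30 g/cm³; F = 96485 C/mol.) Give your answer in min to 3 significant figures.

Plated area = 2 × 14.4 × 3.03 = 87.26 cm²
Volume = 87.26 × 33.5×10⁻⁴ cm = 0.2923 cm³
m(Au) = 0.2923 × 19.30 = 5.641 g
n(Au) = 5.641 / 196.97 = 0.02864 mol; n(e⁻) = 3 × 0.02864 = 0.08592 mol
Q = 0.08592 × 96485 = 8290 C
t = 8290 / 0.747 = 11100 s = 185 min

185 min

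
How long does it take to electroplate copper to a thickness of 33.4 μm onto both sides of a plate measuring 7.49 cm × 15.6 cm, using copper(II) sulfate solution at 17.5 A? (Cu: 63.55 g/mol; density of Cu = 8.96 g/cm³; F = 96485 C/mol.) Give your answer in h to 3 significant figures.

Plated area = 2 × 7.49 × 15.6 = 233.7 cm²
Volume = 233.7 × 33.4×10⁻⁴ cm = 0.7806 cm³
m(Cu) = 0.7806 × 8.96 = 6.994 g
n(Cu) = 6.994 / 63.55 = 0.1101 mol; n(e⁻) = 2 × 0.1101 = 0.2202 mol
Q = 0.2202 × 96485 = 21250 C
t = 21250 / 17.5 = 1214 s = 0.337 h

0.337 h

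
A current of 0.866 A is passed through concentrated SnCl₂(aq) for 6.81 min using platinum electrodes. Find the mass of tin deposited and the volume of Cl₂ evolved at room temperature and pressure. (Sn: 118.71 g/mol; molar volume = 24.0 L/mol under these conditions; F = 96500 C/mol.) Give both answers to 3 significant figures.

Q = 0.866 × 408.6 = 353.8 C; n(e⁻) = 353.8 / 96500 = 0.003666 mol
Cathode: Sn²⁺ + 2e⁻ → Sn → n(Sn) = 0.003666/2 = 0.001833 mol → 0.218 g
Anode: 2Cl⁻ → Cl₂ + 2e⁻ → n(Cl₂) = 0.003666/2 = 0.001833 mol → 0.0440 L

0.218 g Sn; 0.0440 L Cl₂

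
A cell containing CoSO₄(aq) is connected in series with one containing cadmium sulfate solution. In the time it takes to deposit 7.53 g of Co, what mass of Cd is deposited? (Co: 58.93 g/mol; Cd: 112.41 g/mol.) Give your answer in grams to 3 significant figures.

14.4 g

n(Co) = 7.53 / 58.93 = 0.1278 mol
Co²⁺ + 2e⁻ → Co, so n(e⁻) = 2 × 0.1278 = 0.2556 mol
Same current for the same time ⇒ same n(e⁻) = 0.2556 mol in both cells.
Cd²⁺ + 2e⁻ → Cd, so n(Cd) = 0.2556 / 2 = 0.1278 mol
m(Cd) = 0.1278 × 112.41 = 14.4 g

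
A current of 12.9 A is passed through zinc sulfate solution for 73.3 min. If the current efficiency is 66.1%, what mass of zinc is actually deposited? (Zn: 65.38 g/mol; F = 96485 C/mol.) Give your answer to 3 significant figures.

12.7 g

Q = 12.9 × 4398 = 56730 C
n(e⁻) = 56730 / 96485 = 0.5880 mol
Zn²⁺ + 2e⁻ → Zn, so theoretical m(Zn) = 0.2940 × 65.38 = 19.22 g
Actual mass = 66.1% × 19.22 = 12.7 g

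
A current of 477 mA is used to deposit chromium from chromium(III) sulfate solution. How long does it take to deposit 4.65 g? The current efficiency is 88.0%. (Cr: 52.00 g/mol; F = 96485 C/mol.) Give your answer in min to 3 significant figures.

n(Cr) = 4.65 / 52.00 = 0.08942 mol
Cr³⁺ + 3e⁻ → Cr, so n(e⁻) = 3 × 0.08942 = 0.2683 mol
Q = 0.2683 × 96485 / 0.880 = 29420 C
t = Q / I = 29420 / 0.477 = 61680 s = 1030 min

1030 min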